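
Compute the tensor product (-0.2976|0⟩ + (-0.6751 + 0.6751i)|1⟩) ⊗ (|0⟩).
-0.2976|00⟩ + (-0.6751 + 0.6751i)|10⟩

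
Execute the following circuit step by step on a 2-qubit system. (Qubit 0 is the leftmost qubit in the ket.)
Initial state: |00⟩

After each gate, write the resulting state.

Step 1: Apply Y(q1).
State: i|01⟩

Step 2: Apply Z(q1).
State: -i|01⟩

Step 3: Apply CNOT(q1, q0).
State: -i|11⟩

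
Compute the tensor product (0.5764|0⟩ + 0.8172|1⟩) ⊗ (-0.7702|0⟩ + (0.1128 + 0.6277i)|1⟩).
-0.4439|00⟩ + (0.06502 + 0.3618i)|01⟩ - 0.6294|10⟩ + (0.09218 + 0.513i)|11⟩

amp(|b₁b₂…⟩) = product of the factor amplitudes for bits b₁, b₂, …; only kets whose every factor amplitude is nonzero survive.
|00⟩: (0.5764)(-0.7702) = -0.4439
|01⟩: (0.5764)(0.1128 + 0.6277i) = (0.06502 + 0.3618i)
|10⟩: (0.8172)(-0.7702) = -0.6294
|11⟩: (0.8172)(0.1128 + 0.6277i) = (0.09218 + 0.513i)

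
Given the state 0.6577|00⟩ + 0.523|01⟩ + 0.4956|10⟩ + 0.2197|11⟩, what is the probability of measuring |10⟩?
0.2456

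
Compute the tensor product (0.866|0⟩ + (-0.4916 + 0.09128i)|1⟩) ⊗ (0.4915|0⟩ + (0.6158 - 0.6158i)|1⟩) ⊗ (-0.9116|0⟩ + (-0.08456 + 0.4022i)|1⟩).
-0.388|000⟩ + (-0.03599 + 0.1712i)|001⟩ + (-0.4861 + 0.4861i)|010⟩ + (0.1694 + 0.2596i)|011⟩ + (0.2203 - 0.0409i)|100⟩ + (0.002387 - 0.101i)|101⟩ + (0.2247 - 0.3272i)|110⟩ + (-0.1235 - 0.1295i)|111⟩

amp(|b₁b₂…⟩) = product of the factor amplitudes for bits b₁, b₂, …; only kets whose every factor amplitude is nonzero survive.
|000⟩: (0.866)(0.4915)(-0.9116) = -0.388
|001⟩: (0.866)(0.4915)(-0.08456 + 0.4022i) = (-0.03599 + 0.1712i)
|010⟩: (0.866)(0.6158 - 0.6158i)(-0.9116) = (-0.4861 + 0.4861i)
|011⟩: (0.866)(0.6158 - 0.6158i)(-0.08456 + 0.4022i) = (0.1694 + 0.2596i)
|100⟩: (-0.4916 + 0.09128i)(0.4915)(-0.9116) = (0.2203 - 0.0409i)
|101⟩: (-0.4916 + 0.09128i)(0.4915)(-0.08456 + 0.4022i) = (0.002387 - 0.101i)
|110⟩: (-0.4916 + 0.09128i)(0.6158 - 0.6158i)(-0.9116) = (0.2247 - 0.3272i)
|111⟩: (-0.4916 + 0.09128i)(0.6158 - 0.6158i)(-0.08456 + 0.4022i) = (-0.1235 - 0.1295i)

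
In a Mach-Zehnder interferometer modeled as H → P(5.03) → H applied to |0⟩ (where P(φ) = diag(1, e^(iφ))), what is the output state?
(0.6561 - 0.475i)|0⟩ + (0.3439 + 0.475i)|1⟩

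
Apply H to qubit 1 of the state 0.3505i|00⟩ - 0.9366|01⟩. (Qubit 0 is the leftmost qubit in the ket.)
(-0.6623 + 0.2478i)|00⟩ + (0.6623 + 0.2478i)|01⟩

H on qubit 1 mixes each pair of kets that differ only in qubit 1: amplitudes (a, b) of (|…0…⟩, |…1…⟩) become ((a + b)/√2, (a − b)/√2). Kets absent from the input have amplitude 0.
(|00⟩, |01⟩): (a, b) = (0.3505i, -0.9366) → ((-0.6623 + 0.2478i), (0.6623 + 0.2478i))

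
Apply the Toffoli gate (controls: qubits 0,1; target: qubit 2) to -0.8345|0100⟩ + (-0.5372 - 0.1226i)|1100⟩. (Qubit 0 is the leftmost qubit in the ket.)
-0.8345|0100⟩ + (-0.5372 - 0.1226i)|1110⟩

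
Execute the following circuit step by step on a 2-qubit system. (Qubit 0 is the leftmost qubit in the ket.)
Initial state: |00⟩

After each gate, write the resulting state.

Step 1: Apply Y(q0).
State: i|10⟩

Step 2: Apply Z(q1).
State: i|10⟩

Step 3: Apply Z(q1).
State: i|10⟩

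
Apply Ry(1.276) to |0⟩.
0.8033|0⟩ + 0.5956|1⟩

Ry(1.276) = [[cos(θ/2), −sin(θ/2)], [sin(θ/2), cos(θ/2)]]; θ = 1.276, cos(θ/2) ≈ 0.803289, sin(θ/2) ≈ 0.59559.
With a = amp(|0⟩) = 1 and b = amp(|1⟩) = 0:
new amp(|0⟩) = (0.803289)·a + (-0.59559)·b = 0.8033
new amp(|1⟩) = (0.59559)·a + (0.803289)·b = 0.5956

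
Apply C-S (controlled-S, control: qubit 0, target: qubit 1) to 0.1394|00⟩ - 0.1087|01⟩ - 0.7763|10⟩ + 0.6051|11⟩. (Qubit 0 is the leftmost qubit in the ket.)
0.1394|00⟩ - 0.1087|01⟩ - 0.7763|10⟩ + 0.6051i|11⟩

C-S leaves the control-|0⟩ kets |00⟩, |01⟩ unchanged and applies S to qubit 1 on the control-|1⟩ pair (|10⟩, |11⟩).
S = [[1, 0], [0, i]].
With a = amp(|10⟩) = -0.7763 and b = amp(|11⟩) = 0.6051:
new amp(|10⟩) = (1)·a = -0.7763
new amp(|11⟩) = (i)·b = 0.6051i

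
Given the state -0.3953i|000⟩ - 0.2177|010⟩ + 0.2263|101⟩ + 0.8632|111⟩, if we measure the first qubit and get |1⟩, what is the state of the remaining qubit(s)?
0.2536|01⟩ + 0.9673|11⟩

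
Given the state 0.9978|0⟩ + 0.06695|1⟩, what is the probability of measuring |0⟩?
0.9956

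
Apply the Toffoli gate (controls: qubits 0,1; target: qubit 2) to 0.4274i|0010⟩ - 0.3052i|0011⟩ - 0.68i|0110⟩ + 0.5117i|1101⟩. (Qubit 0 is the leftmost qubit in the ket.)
0.4274i|0010⟩ - 0.3052i|0011⟩ - 0.68i|0110⟩ + 0.5117i|1111⟩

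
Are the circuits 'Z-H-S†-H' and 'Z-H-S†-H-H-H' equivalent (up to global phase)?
Yes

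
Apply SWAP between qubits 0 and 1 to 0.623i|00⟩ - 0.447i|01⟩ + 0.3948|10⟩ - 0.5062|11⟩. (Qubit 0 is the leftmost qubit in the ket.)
0.623i|00⟩ + 0.3948|01⟩ - 0.447i|10⟩ - 0.5062|11⟩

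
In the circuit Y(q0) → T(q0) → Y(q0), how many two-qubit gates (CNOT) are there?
0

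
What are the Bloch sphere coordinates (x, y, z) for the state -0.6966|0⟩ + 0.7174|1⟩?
(-0.9995, 0, -0.02941)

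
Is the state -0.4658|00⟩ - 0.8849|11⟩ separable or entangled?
Entangled

Writing the state as a|00⟩ + b|01⟩ + c|10⟩ + d|11⟩, it is a product state iff ad − bc = 0.
Here (a, b, c, d) = (-0.4658, 0, 0, -0.8849): ad − bc = (-0.4658)(-0.8849) − (0)(0) = 0.4122 ≠ 0, so the state is entangled.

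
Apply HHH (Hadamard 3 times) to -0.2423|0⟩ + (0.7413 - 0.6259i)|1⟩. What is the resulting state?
(0.3528 - 0.4426i)|0⟩ + (-0.6955 + 0.4426i)|1⟩

H² = I, so H^3 = H: a single Hadamard. With (a, b) = (-0.2423, (0.7413 - 0.6259i)), H gives ((a + b)/√2, (a − b)/√2) = ((0.3528 - 0.4426i), (-0.6955 + 0.4426i)).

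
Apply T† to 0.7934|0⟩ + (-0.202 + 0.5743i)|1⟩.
0.7934|0⟩ + (0.2633 + 0.5489i)|1⟩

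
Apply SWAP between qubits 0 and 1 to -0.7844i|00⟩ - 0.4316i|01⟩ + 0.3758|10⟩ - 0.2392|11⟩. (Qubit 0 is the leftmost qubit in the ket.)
-0.7844i|00⟩ + 0.3758|01⟩ - 0.4316i|10⟩ - 0.2392|11⟩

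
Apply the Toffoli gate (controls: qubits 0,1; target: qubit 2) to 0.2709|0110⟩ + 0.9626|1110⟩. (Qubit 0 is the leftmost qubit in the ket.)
0.2709|0110⟩ + 0.9626|1100⟩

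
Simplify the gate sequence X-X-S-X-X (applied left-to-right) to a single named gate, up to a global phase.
S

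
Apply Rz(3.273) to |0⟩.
(-0.06566 - 0.9978i)|0⟩

Rz(3.273) = [[e^(−iθ/2), 0], [0, e^(iθ/2)]] with e^(±iθ/2) = cos(θ/2) ± i·sin(θ/2); θ = 3.273, cos(θ/2) ≈ -0.0656564, sin(θ/2) ≈ 0.997842.
With a = amp(|0⟩) = 1 and b = amp(|1⟩) = 0:
new amp(|0⟩) = (-0.0656564 - 0.997842i)·a = (-0.06566 - 0.9978i)
new amp(|1⟩) = (-0.0656564 + 0.997842i)·b = 0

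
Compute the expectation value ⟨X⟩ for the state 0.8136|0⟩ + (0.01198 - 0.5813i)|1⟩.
0.01949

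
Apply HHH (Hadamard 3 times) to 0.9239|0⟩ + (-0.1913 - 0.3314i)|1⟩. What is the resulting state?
(0.518 - 0.2343i)|0⟩ + (0.7886 + 0.2343i)|1⟩

H² = I, so H^3 = H: a single Hadamard. With (a, b) = (0.9239, (-0.1913 - 0.3314i)), H gives ((a + b)/√2, (a − b)/√2) = ((0.518 - 0.2343i), (0.7886 + 0.2343i)).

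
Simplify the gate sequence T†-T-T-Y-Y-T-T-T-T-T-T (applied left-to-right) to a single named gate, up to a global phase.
T†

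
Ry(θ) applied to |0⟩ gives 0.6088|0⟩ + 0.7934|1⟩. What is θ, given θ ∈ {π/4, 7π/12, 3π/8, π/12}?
7π/12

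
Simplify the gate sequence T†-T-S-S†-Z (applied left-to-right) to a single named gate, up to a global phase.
Z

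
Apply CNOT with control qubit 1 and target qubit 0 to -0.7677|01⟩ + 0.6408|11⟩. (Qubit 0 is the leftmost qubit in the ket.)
0.6408|01⟩ - 0.7677|11⟩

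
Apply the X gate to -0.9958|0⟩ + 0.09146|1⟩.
0.09146|0⟩ - 0.9958|1⟩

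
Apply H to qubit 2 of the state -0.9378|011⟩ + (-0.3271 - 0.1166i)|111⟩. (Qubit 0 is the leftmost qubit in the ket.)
-0.6631|010⟩ + 0.6631|011⟩ + (-0.2313 - 0.08245i)|110⟩ + (0.2313 + 0.08245i)|111⟩

H on qubit 2 mixes each pair of kets that differ only in qubit 2: amplitudes (a, b) of (|…0…⟩, |…1…⟩) become ((a + b)/√2, (a − b)/√2). Kets absent from the input have amplitude 0.
(|010⟩, |011⟩): (a, b) = (0, -0.9378) → (-0.6631, 0.6631)
(|110⟩, |111⟩): (a, b) = (0, (-0.3271 - 0.1166i)) → ((-0.2313 - 0.08245i), (0.2313 + 0.08245i))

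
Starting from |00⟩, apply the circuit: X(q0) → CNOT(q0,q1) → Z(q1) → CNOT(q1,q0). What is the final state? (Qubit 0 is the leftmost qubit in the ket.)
-|01⟩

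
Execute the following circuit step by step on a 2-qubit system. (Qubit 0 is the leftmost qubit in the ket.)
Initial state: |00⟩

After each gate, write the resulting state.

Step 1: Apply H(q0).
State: 1/√2|00⟩ + 1/√2|10⟩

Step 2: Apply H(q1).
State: 1/2|00⟩ + 1/2|01⟩ + 1/2|10⟩ + 1/2|11⟩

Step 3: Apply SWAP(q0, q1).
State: 1/2|00⟩ + 1/2|01⟩ + 1/2|10⟩ + 1/2|11⟩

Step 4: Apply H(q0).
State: 1/√2|00⟩ + 1/√2|01⟩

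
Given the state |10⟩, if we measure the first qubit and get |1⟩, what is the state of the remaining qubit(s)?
|0⟩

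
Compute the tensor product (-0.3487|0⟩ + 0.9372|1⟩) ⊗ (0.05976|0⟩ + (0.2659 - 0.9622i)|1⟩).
-0.02084|00⟩ + (-0.09272 + 0.3355i)|01⟩ + 0.05601|10⟩ + (0.2492 - 0.9018i)|11⟩

amp(|b₁b₂…⟩) = product of the factor amplitudes for bits b₁, b₂, …; only kets whose every factor amplitude is nonzero survive.
|00⟩: (-0.3487)(0.05976) = -0.02084
|01⟩: (-0.3487)(0.2659 - 0.9622i) = (-0.09272 + 0.3355i)
|10⟩: (0.9372)(0.05976) = 0.05601
|11⟩: (0.9372)(0.2659 - 0.9622i) = (0.2492 - 0.9018i)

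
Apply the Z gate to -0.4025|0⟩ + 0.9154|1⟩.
-0.4025|0⟩ - 0.9154|1⟩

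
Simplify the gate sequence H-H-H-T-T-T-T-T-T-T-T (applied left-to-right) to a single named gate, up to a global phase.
H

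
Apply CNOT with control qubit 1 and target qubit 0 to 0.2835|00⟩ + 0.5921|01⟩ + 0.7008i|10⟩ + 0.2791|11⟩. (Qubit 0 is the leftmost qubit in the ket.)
0.2835|00⟩ + 0.2791|01⟩ + 0.7008i|10⟩ + 0.5921|11⟩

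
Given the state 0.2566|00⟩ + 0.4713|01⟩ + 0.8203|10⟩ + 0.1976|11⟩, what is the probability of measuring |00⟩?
0.06584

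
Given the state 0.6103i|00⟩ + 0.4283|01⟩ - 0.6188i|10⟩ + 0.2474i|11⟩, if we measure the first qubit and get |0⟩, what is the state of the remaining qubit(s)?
0.8185i|0⟩ + 0.5744|1⟩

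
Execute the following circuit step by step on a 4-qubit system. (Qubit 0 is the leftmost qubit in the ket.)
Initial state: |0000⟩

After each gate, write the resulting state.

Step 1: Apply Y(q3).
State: i|0001⟩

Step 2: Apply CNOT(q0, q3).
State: i|0001⟩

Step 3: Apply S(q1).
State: i|0001⟩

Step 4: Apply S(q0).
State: i|0001⟩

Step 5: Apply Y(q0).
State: -|1001⟩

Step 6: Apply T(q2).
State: -|1001⟩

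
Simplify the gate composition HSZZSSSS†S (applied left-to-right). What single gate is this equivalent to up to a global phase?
H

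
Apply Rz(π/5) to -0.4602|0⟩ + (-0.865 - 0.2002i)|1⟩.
(-0.4377 + 0.1422i)|0⟩ + (-0.7608 - 0.4577i)|1⟩

Rz(π/5) = [[e^(−iθ/2), 0], [0, e^(iθ/2)]] with e^(±iθ/2) = cos(θ/2) ± i·sin(θ/2); θ = π/5, cos(θ/2) ≈ 0.951057, sin(θ/2) ≈ 0.309017.
With a = amp(|0⟩) = -0.4602 and b = amp(|1⟩) = (-0.865 - 0.2002i):
new amp(|0⟩) = (0.951057 - 0.309017i)·a = (-0.4377 + 0.1422i)
new amp(|1⟩) = (0.951057 + 0.309017i)·b = (-0.7608 - 0.4577i)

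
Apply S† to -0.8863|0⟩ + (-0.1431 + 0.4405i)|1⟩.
-0.8863|0⟩ + (0.4405 + 0.1431i)|1⟩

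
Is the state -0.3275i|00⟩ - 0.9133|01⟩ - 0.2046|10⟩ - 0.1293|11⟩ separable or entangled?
Entangled

Writing the state as a|00⟩ + b|01⟩ + c|10⟩ + d|11⟩, it is a product state iff ad − bc = 0.
Here (a, b, c, d) = (-0.3275i, -0.9133, -0.2046, -0.1293): ad − bc = (-0.3275i)(-0.1293) − (-0.9133)(-0.2046) = (-0.1869 + 0.04235i) ≠ 0, so the state is entangled.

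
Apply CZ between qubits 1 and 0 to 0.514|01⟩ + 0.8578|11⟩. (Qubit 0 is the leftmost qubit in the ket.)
0.514|01⟩ - 0.8578|11⟩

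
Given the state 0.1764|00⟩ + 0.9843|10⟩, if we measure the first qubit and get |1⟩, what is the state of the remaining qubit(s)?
|0⟩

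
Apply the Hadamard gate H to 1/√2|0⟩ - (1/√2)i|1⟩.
(1/2 - (1/2)i)|0⟩ + (1/2 + (1/2)i)|1⟩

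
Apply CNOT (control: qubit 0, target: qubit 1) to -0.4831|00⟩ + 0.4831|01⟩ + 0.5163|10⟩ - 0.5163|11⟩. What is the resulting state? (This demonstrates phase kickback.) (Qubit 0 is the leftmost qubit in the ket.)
-0.4831|00⟩ + 0.4831|01⟩ - 0.5163|10⟩ + 0.5163|11⟩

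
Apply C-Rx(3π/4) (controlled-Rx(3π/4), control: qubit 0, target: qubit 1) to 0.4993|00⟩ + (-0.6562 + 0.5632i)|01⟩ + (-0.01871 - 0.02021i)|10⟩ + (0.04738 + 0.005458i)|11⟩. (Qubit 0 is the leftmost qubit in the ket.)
0.4993|00⟩ + (-0.6562 + 0.5632i)|01⟩ + (-0.002117 - 0.05151i)|10⟩ + (-0.0005401 + 0.01937i)|11⟩

C-Rx(3π/4) leaves the control-|0⟩ kets |00⟩, |01⟩ unchanged and applies Rx(3π/4) to qubit 1 on the control-|1⟩ pair (|10⟩, |11⟩).
Rx(3π/4) = [[cos(θ/2), −i·sin(θ/2)], [−i·sin(θ/2), cos(θ/2)]]; θ = 3π/4, cos(θ/2) ≈ 0.382683, sin(θ/2) ≈ 0.92388.
With a = amp(|10⟩) = (-0.01871 - 0.02021i) and b = amp(|11⟩) = (0.04738 + 0.005458i):
new amp(|10⟩) = (0.382683)·a + (-0.92388i)·b = (-0.002117 - 0.05151i)
new amp(|11⟩) = (-0.92388i)·a + (0.382683)·b = (-0.0005401 + 0.01937i)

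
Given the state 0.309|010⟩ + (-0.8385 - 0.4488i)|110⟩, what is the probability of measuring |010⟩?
0.09548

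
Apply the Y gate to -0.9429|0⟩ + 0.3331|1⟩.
-0.3331i|0⟩ - 0.9429i|1⟩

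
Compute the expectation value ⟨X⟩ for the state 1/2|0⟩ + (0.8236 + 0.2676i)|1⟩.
0.8236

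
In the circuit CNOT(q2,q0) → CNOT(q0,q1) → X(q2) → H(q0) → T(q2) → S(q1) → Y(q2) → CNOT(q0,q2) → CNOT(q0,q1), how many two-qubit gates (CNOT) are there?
4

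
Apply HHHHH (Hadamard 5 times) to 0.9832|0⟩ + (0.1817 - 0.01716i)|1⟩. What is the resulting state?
(0.8237 - 0.01213i)|0⟩ + (0.5667 + 0.01213i)|1⟩

H² = I, so H^5 = H: a single Hadamard. With (a, b) = (0.9832, (0.1817 - 0.01716i)), H gives ((a + b)/√2, (a − b)/√2) = ((0.8237 - 0.01213i), (0.5667 + 0.01213i)).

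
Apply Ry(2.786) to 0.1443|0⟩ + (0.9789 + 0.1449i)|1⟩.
(-0.9379 - 0.1426i)|0⟩ + (0.3152 + 0.02563i)|1⟩

Ry(2.786) = [[cos(θ/2), −sin(θ/2)], [sin(θ/2), cos(θ/2)]]; θ = 2.786, cos(θ/2) ≈ 0.176861, sin(θ/2) ≈ 0.984236.
With a = amp(|0⟩) = 0.1443 and b = amp(|1⟩) = (0.9789 + 0.1449i):
new amp(|0⟩) = (0.176861)·a + (-0.984236)·b = (-0.9379 - 0.1426i)
new amp(|1⟩) = (0.984236)·a + (0.176861)·b = (0.3152 + 0.02563i)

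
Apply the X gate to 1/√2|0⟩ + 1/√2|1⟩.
1/√2|0⟩ + 1/√2|1⟩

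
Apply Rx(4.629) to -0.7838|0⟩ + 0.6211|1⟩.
(0.5306 - 0.4571i)|0⟩ + (-0.4205 + 0.5769i)|1⟩

Rx(4.629) = [[cos(θ/2), −i·sin(θ/2)], [−i·sin(θ/2), cos(θ/2)]]; θ = 4.629, cos(θ/2) ≈ -0.677018, sin(θ/2) ≈ 0.735966.
With a = amp(|0⟩) = -0.7838 and b = amp(|1⟩) = 0.6211:
new amp(|0⟩) = (-0.677018)·a + (-0.735966i)·b = (0.5306 - 0.4571i)
new amp(|1⟩) = (-0.735966i)·a + (-0.677018)·b = (-0.4205 + 0.5769i)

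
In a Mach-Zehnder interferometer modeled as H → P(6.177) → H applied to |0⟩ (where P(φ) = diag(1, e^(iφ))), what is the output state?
(0.9972 - 0.05299i)|0⟩ + (0.002816 + 0.05299i)|1⟩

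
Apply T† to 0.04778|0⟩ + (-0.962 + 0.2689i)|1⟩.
0.04778|0⟩ + (-0.4901 + 0.8704i)|1⟩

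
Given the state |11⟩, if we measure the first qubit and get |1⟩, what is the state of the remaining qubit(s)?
|1⟩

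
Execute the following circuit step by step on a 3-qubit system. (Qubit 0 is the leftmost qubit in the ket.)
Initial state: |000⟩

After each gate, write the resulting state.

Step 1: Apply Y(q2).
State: i|001⟩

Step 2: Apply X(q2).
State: i|000⟩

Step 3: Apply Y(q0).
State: -|100⟩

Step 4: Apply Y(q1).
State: -i|110⟩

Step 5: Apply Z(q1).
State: i|110⟩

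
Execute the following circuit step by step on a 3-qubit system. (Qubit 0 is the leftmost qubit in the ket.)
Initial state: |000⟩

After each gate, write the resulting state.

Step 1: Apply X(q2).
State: |001⟩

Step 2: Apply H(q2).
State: 1/√2|000⟩ - 1/√2|001⟩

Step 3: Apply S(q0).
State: 1/√2|000⟩ - 1/√2|001⟩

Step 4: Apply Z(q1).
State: 1/√2|000⟩ - 1/√2|001⟩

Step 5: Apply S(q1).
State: 1/√2|000⟩ - 1/√2|001⟩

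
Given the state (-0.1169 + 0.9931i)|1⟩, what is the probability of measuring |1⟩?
0.9999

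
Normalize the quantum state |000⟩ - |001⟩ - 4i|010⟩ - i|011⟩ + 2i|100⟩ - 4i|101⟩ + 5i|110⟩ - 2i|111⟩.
0.1213|000⟩ - 0.1213|001⟩ - 0.4851i|010⟩ - 0.1213i|011⟩ + 0.2425i|100⟩ - 0.4851i|101⟩ + 0.6063i|110⟩ - 0.2425i|111⟩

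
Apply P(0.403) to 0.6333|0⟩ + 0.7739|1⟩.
0.6333|0⟩ + (0.7119 + 0.3035i)|1⟩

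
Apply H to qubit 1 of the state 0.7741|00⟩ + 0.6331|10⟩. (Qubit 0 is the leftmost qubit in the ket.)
0.5474|00⟩ + 0.5474|01⟩ + 0.4477|10⟩ + 0.4477|11⟩

H on qubit 1 mixes each pair of kets that differ only in qubit 1: amplitudes (a, b) of (|…0…⟩, |…1…⟩) become ((a + b)/√2, (a − b)/√2). Kets absent from the input have amplitude 0.
(|00⟩, |01⟩): (a, b) = (0.7741, 0) → (0.5474, 0.5474)
(|10⟩, |11⟩): (a, b) = (0.6331, 0) → (0.4477, 0.4477)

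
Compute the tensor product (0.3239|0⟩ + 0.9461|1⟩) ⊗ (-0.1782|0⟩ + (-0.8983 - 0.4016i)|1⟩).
-0.05772|00⟩ + (-0.291 - 0.1301i)|01⟩ - 0.1686|10⟩ + (-0.8499 - 0.38i)|11⟩

amp(|b₁b₂…⟩) = product of the factor amplitudes for bits b₁, b₂, …; only kets whose every factor amplitude is nonzero survive.
|00⟩: (0.3239)(-0.1782) = -0.05772
|01⟩: (0.3239)(-0.8983 - 0.4016i) = (-0.291 - 0.1301i)
|10⟩: (0.9461)(-0.1782) = -0.1686
|11⟩: (0.9461)(-0.8983 - 0.4016i) = (-0.8499 - 0.38i)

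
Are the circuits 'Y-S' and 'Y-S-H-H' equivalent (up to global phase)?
Yes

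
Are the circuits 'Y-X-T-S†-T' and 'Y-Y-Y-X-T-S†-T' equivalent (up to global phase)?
Yes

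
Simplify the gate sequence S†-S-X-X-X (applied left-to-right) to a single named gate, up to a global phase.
X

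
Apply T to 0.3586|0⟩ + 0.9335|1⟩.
0.3586|0⟩ + (0.6601 + 0.6601i)|1⟩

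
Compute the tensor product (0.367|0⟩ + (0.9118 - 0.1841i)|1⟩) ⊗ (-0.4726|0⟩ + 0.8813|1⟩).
-0.1734|00⟩ + 0.3234|01⟩ + (-0.4309 + 0.08701i)|10⟩ + (0.8036 - 0.1622i)|11⟩

amp(|b₁b₂…⟩) = product of the factor amplitudes for bits b₁, b₂, …; only kets whose every factor amplitude is nonzero survive.
|00⟩: (0.367)(-0.4726) = -0.1734
|01⟩: (0.367)(0.8813) = 0.3234
|10⟩: (0.9118 - 0.1841i)(-0.4726) = (-0.4309 + 0.08701i)
|11⟩: (0.9118 - 0.1841i)(0.8813) = (0.8036 - 0.1622i)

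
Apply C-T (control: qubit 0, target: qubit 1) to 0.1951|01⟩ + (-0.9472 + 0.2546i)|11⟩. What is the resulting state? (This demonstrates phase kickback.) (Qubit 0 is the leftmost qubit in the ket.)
0.1951|01⟩ + (-0.8498 - 0.4897i)|11⟩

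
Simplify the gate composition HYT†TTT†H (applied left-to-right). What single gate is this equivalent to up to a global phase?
Y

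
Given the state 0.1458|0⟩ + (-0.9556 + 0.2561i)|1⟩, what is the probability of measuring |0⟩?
0.02126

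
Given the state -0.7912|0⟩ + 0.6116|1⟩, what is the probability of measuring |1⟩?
0.3741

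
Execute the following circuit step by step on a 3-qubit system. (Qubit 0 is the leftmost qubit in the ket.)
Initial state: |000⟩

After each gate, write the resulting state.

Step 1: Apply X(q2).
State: |001⟩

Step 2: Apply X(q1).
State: |011⟩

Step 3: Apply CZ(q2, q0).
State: |011⟩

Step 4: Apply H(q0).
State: 1/√2|011⟩ + 1/√2|111⟩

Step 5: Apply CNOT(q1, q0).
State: 1/√2|011⟩ + 1/√2|111⟩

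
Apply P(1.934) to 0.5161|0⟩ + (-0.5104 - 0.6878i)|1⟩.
0.5161|0⟩ + (0.8243 - 0.2327i)|1⟩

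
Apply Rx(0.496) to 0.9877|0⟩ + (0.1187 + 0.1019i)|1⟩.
(0.9825 - 0.02914i)|0⟩ + (0.1151 - 0.1437i)|1⟩

Rx(0.496) = [[cos(θ/2), −i·sin(θ/2)], [−i·sin(θ/2), cos(θ/2)]]; θ = 0.496, cos(θ/2) ≈ 0.969405, sin(θ/2) ≈ 0.245466.
With a = amp(|0⟩) = 0.9877 and b = amp(|1⟩) = (0.1187 + 0.1019i):
new amp(|0⟩) = (0.969405)·a + (-0.245466i)·b = (0.9825 - 0.02914i)
new amp(|1⟩) = (-0.245466i)·a + (0.969405)·b = (0.1151 - 0.1437i)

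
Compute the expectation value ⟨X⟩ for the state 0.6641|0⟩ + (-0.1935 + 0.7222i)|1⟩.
-0.257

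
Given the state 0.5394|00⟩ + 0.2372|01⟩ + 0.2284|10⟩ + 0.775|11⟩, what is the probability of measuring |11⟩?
0.6006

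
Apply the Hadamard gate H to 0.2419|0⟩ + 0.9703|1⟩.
0.8572|0⟩ - 0.5151|1⟩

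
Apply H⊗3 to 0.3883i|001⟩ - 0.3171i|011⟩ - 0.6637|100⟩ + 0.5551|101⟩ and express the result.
(-0.0384 + 0.02517i)|000⟩ + (-0.4309 - 0.02517i)|001⟩ + (-0.0384 + 0.2494i)|010⟩ + (-0.4309 - 0.2494i)|011⟩ + (0.0384 + 0.02517i)|100⟩ + (0.4309 - 0.02517i)|101⟩ + (0.0384 + 0.2494i)|110⟩ + (0.4309 - 0.2494i)|111⟩

H⊗3 gives amp(|y⟩) = (1/2√2) Σ_x (−1)^(x·y) amp(|x⟩), where x·y is the number of positions in which both x and y have a 1.
|000⟩: (0.3883i - 0.3171i - 0.6637 + 0.5551)/(2√2) = (-0.0384 + 0.02517i)
|001⟩: (-0.3883i + 0.3171i - 0.6637 - 0.5551)/(2√2) = (-0.4309 - 0.02517i)
|010⟩: (0.3883i + 0.3171i - 0.6637 + 0.5551)/(2√2) = (-0.0384 + 0.2494i)
|011⟩: (-0.3883i - 0.3171i - 0.6637 - 0.5551)/(2√2) = (-0.4309 - 0.2494i)
|100⟩: (0.3883i - 0.3171i + 0.6637 - 0.5551)/(2√2) = (0.0384 + 0.02517i)
|101⟩: (-0.3883i + 0.3171i + 0.6637 + 0.5551)/(2√2) = (0.4309 - 0.02517i)
|110⟩: (0.3883i + 0.3171i + 0.6637 - 0.5551)/(2√2) = (0.0384 + 0.2494i)
|111⟩: (-0.3883i - 0.3171i + 0.6637 + 0.5551)/(2√2) = (0.4309 - 0.2494i)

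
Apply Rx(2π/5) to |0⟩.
0.809|0⟩ - 0.5878i|1⟩

Rx(2π/5) = [[cos(θ/2), −i·sin(θ/2)], [−i·sin(θ/2), cos(θ/2)]]; θ = 2π/5, cos(θ/2) ≈ 0.809017, sin(θ/2) ≈ 0.587785.
With a = amp(|0⟩) = 1 and b = amp(|1⟩) = 0:
new amp(|0⟩) = (0.809017)·a + (-0.587785i)·b = 0.809
new amp(|1⟩) = (-0.587785i)·a + (0.809017)·b = -0.5878i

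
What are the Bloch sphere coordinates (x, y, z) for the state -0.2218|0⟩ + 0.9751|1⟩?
(-0.4326, 0, -0.9016)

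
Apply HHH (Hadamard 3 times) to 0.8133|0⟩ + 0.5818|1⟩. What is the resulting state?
0.9865|0⟩ + 0.1637|1⟩

H² = I, so H^3 = H: a single Hadamard. With (a, b) = (0.8133, 0.5818), H gives ((a + b)/√2, (a − b)/√2) = (0.9865, 0.1637).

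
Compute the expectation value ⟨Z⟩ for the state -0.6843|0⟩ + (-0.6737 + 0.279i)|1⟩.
-0.06345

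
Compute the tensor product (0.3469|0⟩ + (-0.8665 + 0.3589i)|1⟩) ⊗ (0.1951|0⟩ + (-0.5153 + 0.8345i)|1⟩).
0.06768|00⟩ + (-0.1788 + 0.2895i)|01⟩ + (-0.1691 + 0.07002i)|10⟩ + (0.147 - 0.908i)|11⟩

amp(|b₁b₂…⟩) = product of the factor amplitudes for bits b₁, b₂, …; only kets whose every factor amplitude is nonzero survive.
|00⟩: (0.3469)(0.1951) = 0.06768
|01⟩: (0.3469)(-0.5153 + 0.8345i) = (-0.1788 + 0.2895i)
|10⟩: (-0.8665 + 0.3589i)(0.1951) = (-0.1691 + 0.07002i)
|11⟩: (-0.8665 + 0.3589i)(-0.5153 + 0.8345i) = (0.147 - 0.908i)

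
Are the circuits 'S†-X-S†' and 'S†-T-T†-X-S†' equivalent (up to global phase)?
Yes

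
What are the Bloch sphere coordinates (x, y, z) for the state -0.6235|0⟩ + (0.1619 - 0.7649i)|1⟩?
(-0.2019, 0.9538, -0.2225)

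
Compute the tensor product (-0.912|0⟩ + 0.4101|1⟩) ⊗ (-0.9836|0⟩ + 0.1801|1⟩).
0.897|00⟩ - 0.1643|01⟩ - 0.4034|10⟩ + 0.07386|11⟩

amp(|b₁b₂…⟩) = product of the factor amplitudes for bits b₁, b₂, …; only kets whose every factor amplitude is nonzero survive.
|00⟩: (-0.912)(-0.9836) = 0.897
|01⟩: (-0.912)(0.1801) = -0.1643
|10⟩: (0.4101)(-0.9836) = -0.4034
|11⟩: (0.4101)(0.1801) = 0.07386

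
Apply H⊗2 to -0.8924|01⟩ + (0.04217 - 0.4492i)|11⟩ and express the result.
(-0.4251 - 0.2246i)|00⟩ + (0.4251 + 0.2246i)|01⟩ + (-0.4673 + 0.2246i)|10⟩ + (0.4673 - 0.2246i)|11⟩

H⊗2 gives amp(|y⟩) = (1/2) Σ_x (−1)^(x·y) amp(|x⟩), where x·y is the number of positions in which both x and y have a 1.
|00⟩: (-0.8924 + (0.04217 - 0.4492i))/2 = (-0.4251 - 0.2246i)
|01⟩: (0.8924 - (0.04217 - 0.4492i))/2 = (0.4251 + 0.2246i)
|10⟩: (-0.8924 - (0.04217 - 0.4492i))/2 = (-0.4673 + 0.2246i)
|11⟩: (0.8924 + (0.04217 - 0.4492i))/2 = (0.4673 - 0.2246i)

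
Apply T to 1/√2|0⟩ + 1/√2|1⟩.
1/√2|0⟩ + (1/2 + (1/2)i)|1⟩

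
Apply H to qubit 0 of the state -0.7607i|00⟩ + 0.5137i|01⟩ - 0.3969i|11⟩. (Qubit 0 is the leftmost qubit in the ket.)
-0.5379i|00⟩ + 0.08259i|01⟩ - 0.5379i|10⟩ + 0.6439i|11⟩

H on qubit 0 mixes each pair of kets that differ only in qubit 0: amplitudes (a, b) of (|…0…⟩, |…1…⟩) become ((a + b)/√2, (a − b)/√2). Kets absent from the input have amplitude 0.
(|00⟩, |10⟩): (a, b) = (-0.7607i, 0) → (-0.5379i, -0.5379i)
(|01⟩, |11⟩): (a, b) = (0.5137i, -0.3969i) → (0.08259i, 0.6439i)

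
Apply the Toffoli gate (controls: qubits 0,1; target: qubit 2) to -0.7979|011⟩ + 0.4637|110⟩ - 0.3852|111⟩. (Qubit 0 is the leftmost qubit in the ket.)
-0.7979|011⟩ - 0.3852|110⟩ + 0.4637|111⟩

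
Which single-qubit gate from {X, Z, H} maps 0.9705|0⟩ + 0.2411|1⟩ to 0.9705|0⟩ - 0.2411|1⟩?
Z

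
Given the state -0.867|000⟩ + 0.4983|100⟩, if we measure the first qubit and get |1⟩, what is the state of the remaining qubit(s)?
|00⟩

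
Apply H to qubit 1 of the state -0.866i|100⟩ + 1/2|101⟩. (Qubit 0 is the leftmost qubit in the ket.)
-0.6124i|100⟩ + 1/√8|101⟩ - 0.6124i|110⟩ + 1/√8|111⟩

H on qubit 1 mixes each pair of kets that differ only in qubit 1: amplitudes (a, b) of (|…0…⟩, |…1…⟩) become ((a + b)/√2, (a − b)/√2). Kets absent from the input have amplitude 0.
(|100⟩, |110⟩): (a, b) = (-0.866i, 0) → (-0.6124i, -0.6124i)
(|101⟩, |111⟩): (a, b) = (1/2, 0) → (1/√8, 1/√8)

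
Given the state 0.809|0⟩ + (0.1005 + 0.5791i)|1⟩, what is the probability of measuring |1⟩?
0.3455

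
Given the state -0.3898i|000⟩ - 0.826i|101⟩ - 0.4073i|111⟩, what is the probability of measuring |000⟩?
0.1519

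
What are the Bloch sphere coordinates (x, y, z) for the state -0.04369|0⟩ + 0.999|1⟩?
(-0.08729, 0, -0.9961)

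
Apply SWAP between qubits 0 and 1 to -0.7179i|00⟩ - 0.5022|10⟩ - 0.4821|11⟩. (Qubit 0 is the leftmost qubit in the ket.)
-0.7179i|00⟩ - 0.5022|01⟩ - 0.4821|11⟩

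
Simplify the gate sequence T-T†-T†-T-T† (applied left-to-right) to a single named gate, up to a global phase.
T†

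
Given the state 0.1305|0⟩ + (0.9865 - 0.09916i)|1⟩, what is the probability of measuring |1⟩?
0.983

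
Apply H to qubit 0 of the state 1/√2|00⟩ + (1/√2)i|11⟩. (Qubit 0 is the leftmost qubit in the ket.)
1/2|00⟩ + (1/2)i|01⟩ + 1/2|10⟩ - (1/2)i|11⟩

H on qubit 0 mixes each pair of kets that differ only in qubit 0: amplitudes (a, b) of (|…0…⟩, |…1…⟩) become ((a + b)/√2, (a − b)/√2). Kets absent from the input have amplitude 0.
(|00⟩, |10⟩): (a, b) = (1/√2, 0) → (1/2, 1/2)
(|01⟩, |11⟩): (a, b) = (0, (1/√2)i) → ((1/2)i, -(1/2)i)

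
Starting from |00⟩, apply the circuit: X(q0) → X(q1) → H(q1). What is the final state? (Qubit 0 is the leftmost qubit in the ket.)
1/√2|10⟩ - 1/√2|11⟩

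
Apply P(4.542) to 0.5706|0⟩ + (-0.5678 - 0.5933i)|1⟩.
0.5706|0⟩ + (-0.4884 + 0.6602i)|1⟩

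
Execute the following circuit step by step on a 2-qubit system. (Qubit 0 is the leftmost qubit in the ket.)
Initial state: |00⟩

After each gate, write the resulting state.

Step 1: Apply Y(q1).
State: i|01⟩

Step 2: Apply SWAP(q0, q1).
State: i|10⟩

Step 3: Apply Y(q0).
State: |00⟩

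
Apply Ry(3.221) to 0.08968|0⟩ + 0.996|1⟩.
-0.9988|0⟩ + 0.05007|1⟩

Ry(3.221) = [[cos(θ/2), −sin(θ/2)], [sin(θ/2), cos(θ/2)]]; θ = 3.221, cos(θ/2) ≈ -0.0396932, sin(θ/2) ≈ 0.999212.
With a = amp(|0⟩) = 0.08968 and b = amp(|1⟩) = 0.996:
new amp(|0⟩) = (-0.0396932)·a + (-0.999212)·b = -0.9988
new amp(|1⟩) = (0.999212)·a + (-0.0396932)·b = 0.05007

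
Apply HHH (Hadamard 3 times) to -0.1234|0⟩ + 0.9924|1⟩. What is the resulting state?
0.6145|0⟩ - 0.789|1⟩

H² = I, so H^3 = H: a single Hadamard. With (a, b) = (-0.1234, 0.9924), H gives ((a + b)/√2, (a − b)/√2) = (0.6145, -0.789).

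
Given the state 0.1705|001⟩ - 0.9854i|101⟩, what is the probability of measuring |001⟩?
0.02907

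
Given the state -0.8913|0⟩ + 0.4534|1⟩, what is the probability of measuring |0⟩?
0.7944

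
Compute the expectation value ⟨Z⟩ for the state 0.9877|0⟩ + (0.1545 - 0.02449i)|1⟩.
0.9511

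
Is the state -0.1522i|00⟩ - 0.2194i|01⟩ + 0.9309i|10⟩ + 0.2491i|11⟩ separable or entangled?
Entangled

Writing the state as a|00⟩ + b|01⟩ + c|10⟩ + d|11⟩, it is a product state iff ad − bc = 0.
Here (a, b, c, d) = (-0.1522i, -0.2194i, 0.9309i, 0.2491i): ad − bc = (-0.1522i)(0.2491i) − (-0.2194i)(0.9309i) = -0.1663 ≠ 0, so the state is entangled.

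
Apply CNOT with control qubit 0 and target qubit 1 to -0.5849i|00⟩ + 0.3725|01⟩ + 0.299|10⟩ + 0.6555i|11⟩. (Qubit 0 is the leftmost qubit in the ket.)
-0.5849i|00⟩ + 0.3725|01⟩ + 0.6555i|10⟩ + 0.299|11⟩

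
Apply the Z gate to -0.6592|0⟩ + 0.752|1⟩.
-0.6592|0⟩ - 0.752|1⟩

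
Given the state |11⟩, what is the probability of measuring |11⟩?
1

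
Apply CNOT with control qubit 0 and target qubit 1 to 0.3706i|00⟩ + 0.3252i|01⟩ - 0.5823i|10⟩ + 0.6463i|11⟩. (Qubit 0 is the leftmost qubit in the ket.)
0.3706i|00⟩ + 0.3252i|01⟩ + 0.6463i|10⟩ - 0.5823i|11⟩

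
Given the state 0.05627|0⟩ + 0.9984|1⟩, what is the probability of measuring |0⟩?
0.003166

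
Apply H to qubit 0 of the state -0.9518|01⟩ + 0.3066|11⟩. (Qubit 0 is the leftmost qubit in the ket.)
-0.4562|01⟩ - 0.8898|11⟩

H on qubit 0 mixes each pair of kets that differ only in qubit 0: amplitudes (a, b) of (|…0…⟩, |…1…⟩) become ((a + b)/√2, (a − b)/√2). Kets absent from the input have amplitude 0.
(|01⟩, |11⟩): (a, b) = (-0.9518, 0.3066) → (-0.4562, -0.8898)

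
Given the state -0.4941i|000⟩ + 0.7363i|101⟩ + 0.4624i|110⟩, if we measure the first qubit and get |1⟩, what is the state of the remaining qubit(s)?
0.8469i|01⟩ + 0.5318i|10⟩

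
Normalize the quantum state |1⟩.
|1⟩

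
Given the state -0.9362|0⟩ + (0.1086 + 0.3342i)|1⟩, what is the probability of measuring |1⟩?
0.1235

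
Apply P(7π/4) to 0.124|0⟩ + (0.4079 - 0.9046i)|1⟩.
0.124|0⟩ + (-0.3512 - 0.9281i)|1⟩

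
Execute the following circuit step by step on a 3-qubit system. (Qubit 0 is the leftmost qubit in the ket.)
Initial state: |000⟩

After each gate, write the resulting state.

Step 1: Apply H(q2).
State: 1/√2|000⟩ + 1/√2|001⟩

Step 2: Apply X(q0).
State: 1/√2|100⟩ + 1/√2|101⟩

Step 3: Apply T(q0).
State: (1/2 + (1/2)i)|100⟩ + (1/2 + (1/2)i)|101⟩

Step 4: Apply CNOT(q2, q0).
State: (1/2 + (1/2)i)|001⟩ + (1/2 + (1/2)i)|100⟩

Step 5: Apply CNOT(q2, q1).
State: (1/2 + (1/2)i)|011⟩ + (1/2 + (1/2)i)|100⟩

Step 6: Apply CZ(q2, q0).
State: (1/2 + (1/2)i)|011⟩ + (1/2 + (1/2)i)|100⟩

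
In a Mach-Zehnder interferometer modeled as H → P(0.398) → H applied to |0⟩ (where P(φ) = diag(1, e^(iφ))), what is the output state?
(0.9609 + 0.1938i)|0⟩ + (0.03908 - 0.1938i)|1⟩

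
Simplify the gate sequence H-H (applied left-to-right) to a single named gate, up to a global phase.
I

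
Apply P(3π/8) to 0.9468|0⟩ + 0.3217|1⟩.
0.9468|0⟩ + (0.1231 + 0.2972i)|1⟩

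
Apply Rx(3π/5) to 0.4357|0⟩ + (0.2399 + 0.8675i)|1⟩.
(0.9579 - 0.1941i)|0⟩ + (0.141 + 0.1574i)|1⟩

Rx(3π/5) = [[cos(θ/2), −i·sin(θ/2)], [−i·sin(θ/2), cos(θ/2)]]; θ = 3π/5, cos(θ/2) ≈ 0.587785, sin(θ/2) ≈ 0.809017.
With a = amp(|0⟩) = 0.4357 and b = amp(|1⟩) = (0.2399 + 0.8675i):
new amp(|0⟩) = (0.587785)·a + (-0.809017i)·b = (0.9579 - 0.1941i)
new amp(|1⟩) = (-0.809017i)·a + (0.587785)·b = (0.141 + 0.1574i)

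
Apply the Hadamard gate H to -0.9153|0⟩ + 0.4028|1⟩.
-0.3624|0⟩ - 0.932|1⟩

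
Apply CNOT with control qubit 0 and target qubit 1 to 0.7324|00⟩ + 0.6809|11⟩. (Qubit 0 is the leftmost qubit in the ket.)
0.7324|00⟩ + 0.6809|10⟩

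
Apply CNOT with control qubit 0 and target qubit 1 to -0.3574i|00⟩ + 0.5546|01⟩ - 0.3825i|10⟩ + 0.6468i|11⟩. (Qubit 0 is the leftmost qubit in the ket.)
-0.3574i|00⟩ + 0.5546|01⟩ + 0.6468i|10⟩ - 0.3825i|11⟩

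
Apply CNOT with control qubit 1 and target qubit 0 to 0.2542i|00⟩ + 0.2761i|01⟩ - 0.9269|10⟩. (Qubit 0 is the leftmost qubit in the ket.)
0.2542i|00⟩ - 0.9269|10⟩ + 0.2761i|11⟩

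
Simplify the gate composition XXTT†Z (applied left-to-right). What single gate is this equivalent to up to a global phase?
Z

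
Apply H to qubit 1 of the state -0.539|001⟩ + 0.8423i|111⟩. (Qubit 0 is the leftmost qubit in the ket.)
-0.3811|001⟩ - 0.3811|011⟩ + 0.5956i|101⟩ - 0.5956i|111⟩

H on qubit 1 mixes each pair of kets that differ only in qubit 1: amplitudes (a, b) of (|…0…⟩, |…1…⟩) become ((a + b)/√2, (a − b)/√2). Kets absent from the input have amplitude 0.
(|001⟩, |011⟩): (a, b) = (-0.539, 0) → (-0.3811, -0.3811)
(|101⟩, |111⟩): (a, b) = (0, 0.8423i) → (0.5956i, -0.5956i)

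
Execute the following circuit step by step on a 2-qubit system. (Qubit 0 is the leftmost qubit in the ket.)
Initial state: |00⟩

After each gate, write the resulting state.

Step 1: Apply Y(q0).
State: i|10⟩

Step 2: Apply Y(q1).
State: -|11⟩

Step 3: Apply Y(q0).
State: i|01⟩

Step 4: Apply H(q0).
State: (1/√2)i|01⟩ + (1/√2)i|11⟩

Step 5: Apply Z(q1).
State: -(1/√2)i|01⟩ - (1/√2)i|11⟩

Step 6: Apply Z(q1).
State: (1/√2)i|01⟩ + (1/√2)i|11⟩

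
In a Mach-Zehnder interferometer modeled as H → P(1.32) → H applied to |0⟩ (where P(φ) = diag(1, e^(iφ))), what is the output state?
(0.6241 + 0.4844i)|0⟩ + (0.3759 - 0.4844i)|1⟩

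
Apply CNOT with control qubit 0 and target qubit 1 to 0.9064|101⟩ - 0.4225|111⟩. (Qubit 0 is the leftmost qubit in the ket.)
-0.4225|101⟩ + 0.9064|111⟩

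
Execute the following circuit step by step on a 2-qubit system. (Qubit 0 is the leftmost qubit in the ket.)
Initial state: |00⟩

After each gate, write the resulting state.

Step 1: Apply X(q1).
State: |01⟩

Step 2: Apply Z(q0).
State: |01⟩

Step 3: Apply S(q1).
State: i|01⟩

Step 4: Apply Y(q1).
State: |00⟩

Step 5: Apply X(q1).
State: |01⟩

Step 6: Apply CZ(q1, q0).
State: |01⟩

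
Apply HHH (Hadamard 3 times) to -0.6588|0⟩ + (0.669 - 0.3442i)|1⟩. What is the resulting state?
(0.007212 - 0.2434i)|0⟩ + (-0.9389 + 0.2434i)|1⟩

H² = I, so H^3 = H: a single Hadamard. With (a, b) = (-0.6588, (0.669 - 0.3442i)), H gives ((a + b)/√2, (a − b)/√2) = ((0.007212 - 0.2434i), (-0.9389 + 0.2434i)).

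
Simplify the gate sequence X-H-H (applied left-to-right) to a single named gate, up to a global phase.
X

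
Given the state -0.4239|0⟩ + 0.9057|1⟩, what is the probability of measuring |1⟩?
0.8203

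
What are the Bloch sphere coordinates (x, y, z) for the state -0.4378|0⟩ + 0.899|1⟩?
(-0.7872, 0, -0.6165)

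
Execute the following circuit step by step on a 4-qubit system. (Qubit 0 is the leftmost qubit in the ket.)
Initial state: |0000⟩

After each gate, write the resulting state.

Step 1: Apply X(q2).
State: |0010⟩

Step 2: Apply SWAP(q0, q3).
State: |0010⟩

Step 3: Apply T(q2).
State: (1/√2 + (1/√2)i)|0010⟩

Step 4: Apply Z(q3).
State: (1/√2 + (1/√2)i)|0010⟩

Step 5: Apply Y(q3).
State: (-1/√2 + (1/√2)i)|0011⟩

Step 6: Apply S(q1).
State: (-1/√2 + (1/√2)i)|0011⟩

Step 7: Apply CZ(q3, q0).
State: (-1/√2 + (1/√2)i)|0011⟩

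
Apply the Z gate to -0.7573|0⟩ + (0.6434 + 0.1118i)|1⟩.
-0.7573|0⟩ + (-0.6434 - 0.1118i)|1⟩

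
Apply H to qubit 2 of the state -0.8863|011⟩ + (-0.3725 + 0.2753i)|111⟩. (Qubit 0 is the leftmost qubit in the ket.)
-0.6267|010⟩ + 0.6267|011⟩ + (-0.2634 + 0.1947i)|110⟩ + (0.2634 - 0.1947i)|111⟩

H on qubit 2 mixes each pair of kets that differ only in qubit 2: amplitudes (a, b) of (|…0…⟩, |…1…⟩) become ((a + b)/√2, (a − b)/√2). Kets absent from the input have amplitude 0.
(|010⟩, |011⟩): (a, b) = (0, -0.8863) → (-0.6267, 0.6267)
(|110⟩, |111⟩): (a, b) = (0, (-0.3725 + 0.2753i)) → ((-0.2634 + 0.1947i), (0.2634 - 0.1947i))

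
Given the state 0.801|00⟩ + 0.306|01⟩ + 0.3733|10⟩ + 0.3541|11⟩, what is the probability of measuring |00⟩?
0.6416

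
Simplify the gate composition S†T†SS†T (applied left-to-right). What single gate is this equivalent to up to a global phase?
S†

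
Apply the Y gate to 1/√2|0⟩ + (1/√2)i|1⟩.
1/√2|0⟩ + (1/√2)i|1⟩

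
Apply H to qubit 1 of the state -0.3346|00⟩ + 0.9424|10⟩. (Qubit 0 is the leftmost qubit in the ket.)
-0.2366|00⟩ - 0.2366|01⟩ + 0.6664|10⟩ + 0.6664|11⟩

H on qubit 1 mixes each pair of kets that differ only in qubit 1: amplitudes (a, b) of (|…0…⟩, |…1…⟩) become ((a + b)/√2, (a − b)/√2). Kets absent from the input have amplitude 0.
(|00⟩, |01⟩): (a, b) = (-0.3346, 0) → (-0.2366, -0.2366)
(|10⟩, |11⟩): (a, b) = (0.9424, 0) → (0.6664, 0.6664)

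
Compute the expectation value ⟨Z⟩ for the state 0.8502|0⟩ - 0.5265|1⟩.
0.4456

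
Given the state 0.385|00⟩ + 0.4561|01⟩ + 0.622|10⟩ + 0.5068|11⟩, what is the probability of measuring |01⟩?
0.208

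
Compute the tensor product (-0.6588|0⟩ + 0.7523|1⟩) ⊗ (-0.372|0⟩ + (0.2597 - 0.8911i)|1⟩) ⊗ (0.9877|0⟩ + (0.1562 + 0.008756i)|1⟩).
0.2421|000⟩ + (0.03828 + 0.002146i)|001⟩ + (-0.169 + 0.5798i)|010⟩ + (-0.03186 + 0.0902i)|011⟩ - 0.2764|100⟩ + (-0.04371 - 0.00245i)|101⟩ + (0.193 - 0.6621i)|110⟩ + (0.03639 - 0.103i)|111⟩

amp(|b₁b₂…⟩) = product of the factor amplitudes for bits b₁, b₂, …; only kets whose every factor amplitude is nonzero survive.
|000⟩: (-0.6588)(-0.372)(0.9877) = 0.2421
|001⟩: (-0.6588)(-0.372)(0.1562 + 0.008756i) = (0.03828 + 0.002146i)
|010⟩: (-0.6588)(0.2597 - 0.8911i)(0.9877) = (-0.169 + 0.5798i)
|011⟩: (-0.6588)(0.2597 - 0.8911i)(0.1562 + 0.008756i) = (-0.03186 + 0.0902i)
|100⟩: (0.7523)(-0.372)(0.9877) = -0.2764
|101⟩: (0.7523)(-0.372)(0.1562 + 0.008756i) = (-0.04371 - 0.00245i)
|110⟩: (0.7523)(0.2597 - 0.8911i)(0.9877) = (0.193 - 0.6621i)
|111⟩: (0.7523)(0.2597 - 0.8911i)(0.1562 + 0.008756i) = (0.03639 - 0.103i)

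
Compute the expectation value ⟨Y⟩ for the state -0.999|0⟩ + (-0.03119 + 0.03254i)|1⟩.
-0.06501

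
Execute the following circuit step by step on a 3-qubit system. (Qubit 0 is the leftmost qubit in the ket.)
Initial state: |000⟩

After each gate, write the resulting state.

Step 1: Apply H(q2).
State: 1/√2|000⟩ + 1/√2|001⟩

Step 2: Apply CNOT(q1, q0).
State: 1/√2|000⟩ + 1/√2|001⟩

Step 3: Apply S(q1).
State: 1/√2|000⟩ + 1/√2|001⟩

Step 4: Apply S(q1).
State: 1/√2|000⟩ + 1/√2|001⟩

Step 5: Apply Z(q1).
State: 1/√2|000⟩ + 1/√2|001⟩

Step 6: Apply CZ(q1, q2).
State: 1/√2|000⟩ + 1/√2|001⟩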